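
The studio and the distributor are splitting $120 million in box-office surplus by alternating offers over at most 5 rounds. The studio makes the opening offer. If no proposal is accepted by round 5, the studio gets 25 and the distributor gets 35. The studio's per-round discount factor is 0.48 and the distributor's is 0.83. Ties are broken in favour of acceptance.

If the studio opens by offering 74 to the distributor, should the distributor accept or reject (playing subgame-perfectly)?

Round 5 (the studio proposes): the distributor gets 35 if talks fail, so the studio offers 35 and keeps 85.
Round 4 (the distributor proposes): the studio can get 85 next round, worth 0.48 × 85 = 40.8 now. The distributor offers 40.8 and keeps 120 − 40.8 = 79.2.
Round 3 (the studio proposes): the distributor can get 79.2 next round, worth 0.83 × 79.2 = 65.736 now, so the studio offers 65.736, keeping 54.264.
Round 2 (the distributor proposes): the studio can get 54.264 next round, worth 0.48 × 54.264 = 26.04672 now; the distributor offers that and keeps 93.95328.
So by rejecting in round 1, the distributor gets 93.95328 next round, worth 0.83 × 93.95328 = 77.9812224 now.
Offer 74 < 77.9812224, so the distributor rejects.

Reject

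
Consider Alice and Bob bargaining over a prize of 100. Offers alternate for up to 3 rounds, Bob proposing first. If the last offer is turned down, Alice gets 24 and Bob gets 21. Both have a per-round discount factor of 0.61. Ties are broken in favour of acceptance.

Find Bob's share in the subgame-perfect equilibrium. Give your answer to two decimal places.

Round 3 (Bob proposes): Alice gets 24 if talks fail, so Bob offers 24 and keeps 76.
Round 2 (Alice proposes): Bob can get 76 next round, worth 0.61 × 76 = 46.36 now; Alice offers that and keeps 53.64.
Round 1 (Bob proposes): Alice can get 53.64 next round, worth 0.61 × 53.64 = 32.7204 now, so Bob offers 32.7204, keeping 67.2796.

67.28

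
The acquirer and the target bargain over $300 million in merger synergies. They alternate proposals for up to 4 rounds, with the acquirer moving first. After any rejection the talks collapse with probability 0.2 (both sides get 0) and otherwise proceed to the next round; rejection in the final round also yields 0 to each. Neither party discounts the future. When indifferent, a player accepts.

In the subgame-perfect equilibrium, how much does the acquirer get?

By backward induction:
Round 4 (the target proposes): rejection yields 0 for the acquirer; the target offers 0 and keeps 300.
Round 3 (the acquirer proposes): rejecting gives the target an expected 0.8 × 300 = 240, so the acquirer offers 240, keeping 60.
Round 2 (the target proposes): rejecting gives the acquirer an expected 0.8 × 60 = 48, so the target offers 48, keeping 252.
Round 1 (the acquirer proposes): rejecting gives the target an expected 0.8 × 252 = 201.6, so the acquirer offers 201.6, keeping 98.4.

98.4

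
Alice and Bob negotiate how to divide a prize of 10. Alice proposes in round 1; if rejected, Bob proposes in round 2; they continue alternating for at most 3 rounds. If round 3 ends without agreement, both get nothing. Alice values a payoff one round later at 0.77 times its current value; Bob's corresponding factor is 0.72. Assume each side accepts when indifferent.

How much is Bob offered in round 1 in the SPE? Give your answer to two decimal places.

1.66

Solve by backward induction from round 3.
Round 3 (Alice proposes): rejection yields 0 for Bob; Alice offers 0 and keeps 10.
Round 2 (Bob proposes): Alice can get 10 next round, worth 0.77 × 10 = 7.7 now; Bob offers that and keeps 2.3.
Round 1 (Alice proposes): Bob can get 2.3 next round, worth 0.72 × 2.3 = 1.656 now; Alice offers that and keeps 8.344.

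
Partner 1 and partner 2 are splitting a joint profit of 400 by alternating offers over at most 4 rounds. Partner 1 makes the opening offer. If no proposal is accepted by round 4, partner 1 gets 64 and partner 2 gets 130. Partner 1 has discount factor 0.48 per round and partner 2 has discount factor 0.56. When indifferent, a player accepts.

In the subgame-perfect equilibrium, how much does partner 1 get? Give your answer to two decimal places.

Round 4 (partner 2 proposes): partner 1 gets 64 if talks fail, so partner 2 offers 64 and keeps 336.
Round 3 (partner 1 proposes): partner 2 can get 336 next round, worth 0.56 × 336 = 188.16 now; partner 1 offers that and keeps 211.84.
Round 2 (partner 2 proposes): partner 1 can get 211.84 next round, worth 0.48 × 211.84 = 101.6832 now; partner 2 offers that and keeps 298.3168.
Round 1 (partner 1 proposes): partner 2 can get 298.3168 next round, worth 0.56 × 298.3168 = 167.057408 now, so partner 1 offers 167.057408, keeping 232.942592.

232.94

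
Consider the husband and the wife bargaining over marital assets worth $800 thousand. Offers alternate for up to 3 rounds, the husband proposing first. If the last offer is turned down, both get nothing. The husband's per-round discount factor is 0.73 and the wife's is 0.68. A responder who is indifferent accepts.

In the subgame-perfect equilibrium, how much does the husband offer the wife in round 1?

Round 3 (the husband proposes): rejection yields 0 for the wife; the husband offers 0 and keeps 800.
Round 2 (the wife proposes): the husband can get 800 next round, worth 0.73 × 800 = 584 now. The wife offers 584 and keeps 800 − 584 = 216.
Round 1 (the husband proposes): the wife can get 216 next round, worth 0.68 × 216 = 146.88 now, so the husband offers 146.88, keeping 653.12.

146.88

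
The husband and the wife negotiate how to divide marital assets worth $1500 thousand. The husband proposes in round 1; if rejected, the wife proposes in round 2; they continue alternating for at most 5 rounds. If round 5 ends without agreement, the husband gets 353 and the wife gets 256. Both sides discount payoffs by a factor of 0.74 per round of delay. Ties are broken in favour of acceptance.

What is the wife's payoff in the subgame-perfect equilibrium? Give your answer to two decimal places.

523.40

Round 5 (the husband proposes): the wife gets 256 if talks fail, so the husband offers 256 and keeps 1244.
Round 4 (the wife proposes): the husband can get 1244 next round, worth 0.74 × 1244 = 920.56 now. The wife offers 920.56 and keeps 1500 − 920.56 = 579.44.
Round 3 (the husband proposes): the wife can get 579.44 next round, worth 0.74 × 579.44 = 428.7856 now, so the husband offers 428.7856, keeping 1071.2144.
Round 2 (the wife proposes): the husband can get 1071.2144 next round, worth 0.74 × 1071.2144 = 792.698656 now; the wife offers that and keeps 707.301344.
Round 1 (the husband proposes): the wife can get 707.301344 next round, worth 0.74 × 707.301344 = 523.40299456 now, so the husband offers 523.40299456, keeping 976.59700544.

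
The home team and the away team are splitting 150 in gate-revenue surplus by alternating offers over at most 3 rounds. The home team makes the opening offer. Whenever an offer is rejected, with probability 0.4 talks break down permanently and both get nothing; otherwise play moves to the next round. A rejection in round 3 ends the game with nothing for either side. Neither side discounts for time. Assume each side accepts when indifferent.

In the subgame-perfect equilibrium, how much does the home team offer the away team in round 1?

Round 3 (the home team proposes): rejection yields 0 for the away team; the home team offers 0 and keeps 150.
Round 2 (the away team proposes): rejecting gives the home team an expected 0.6 × 150 = 90, so the away team offers 90, keeping 60.
Round 1 (the home team proposes): rejecting gives the away team an expected 0.6 × 60 = 36, so the home team offers 36, keeping 114.

36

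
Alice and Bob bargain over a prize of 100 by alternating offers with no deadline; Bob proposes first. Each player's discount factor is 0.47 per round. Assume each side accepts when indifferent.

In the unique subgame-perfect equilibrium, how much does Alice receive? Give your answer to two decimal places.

31.97

Let x be Bob's share when Bob proposes and y be Alice's share when Alice proposes.
Alice accepts iff offered ≥ 0.47·y, so x = 100 − 0.47y. Symmetrically y = 100 − 0.47x.
Substituting: x = 100 − 0.47(100 − 0.47x), giving x(1 − 0.47·0.47) = 100(1 − 0.47).
So x = 100 × 0.53 / 0.7791 ≈ 68.0272, and Alice receives 100 − x ≈ 31.9728.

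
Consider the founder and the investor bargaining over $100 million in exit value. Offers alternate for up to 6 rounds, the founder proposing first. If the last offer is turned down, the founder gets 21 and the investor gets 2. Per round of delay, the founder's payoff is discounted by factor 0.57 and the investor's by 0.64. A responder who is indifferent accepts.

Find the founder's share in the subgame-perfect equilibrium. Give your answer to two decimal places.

55.71

Round 6 (the investor proposes): the founder gets 21 if talks fail, so the investor offers 21 and keeps 79.
Round 5 (the founder proposes): the investor can get 79 next round, worth 0.64 × 79 = 50.56 now, so the founder offers 50.56, keeping 49.44.
Round 4 (the investor proposes): the founder can get 49.44 next round, worth 0.57 × 49.44 = 28.1808 now, so the investor offers 28.1808, keeping 71.8192.
Round 3 (the founder proposes): the investor can get 71.8192 next round, worth 0.64 × 71.8192 = 45.964288 now; the founder offers that and keeps 54.035712.
Round 2 (the investor proposes): the founder can get 54.035712 next round, worth 0.57 × 54.035712 = 30.80035584 now; the investor offers that and keeps 69.19964416.
Round 1 (the founder proposes): the investor can get 69.19964416 next round, worth 0.64 × 69.19964416 = 44.2877722624 now, so the founder offers 44.2877722624, keeping 55.7122277376.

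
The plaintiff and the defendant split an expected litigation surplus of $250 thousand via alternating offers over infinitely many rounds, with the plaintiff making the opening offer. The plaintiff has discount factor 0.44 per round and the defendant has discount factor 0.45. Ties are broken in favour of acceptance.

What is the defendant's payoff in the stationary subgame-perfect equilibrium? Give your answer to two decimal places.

In a stationary SPE each proposer offers the other exactly their discounted continuation value.
If the plaintiff keeps x when proposing and the defendant keeps y when proposing, then x = 250 − 0.45y and y = 250 − 0.44x.
Solving: x = 250(1 − 0.45) / (1 − 0.44·0.45) = 137.5 / 0.802 ≈ 171.4464.
The defendant gets 250 − 171.4464 ≈ 78.5536.

78.55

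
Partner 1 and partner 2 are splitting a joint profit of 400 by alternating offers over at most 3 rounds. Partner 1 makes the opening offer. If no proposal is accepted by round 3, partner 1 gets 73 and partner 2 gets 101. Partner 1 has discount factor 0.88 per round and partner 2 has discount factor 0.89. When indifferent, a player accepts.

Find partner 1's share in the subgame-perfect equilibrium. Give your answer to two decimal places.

Round 3 (partner 1 proposes): partner 2 gets 101 if talks fail, so partner 1 offers 101 and keeps 299.
Round 2 (partner 2 proposes): partner 1 can get 299 next round, worth 0.88 × 299 = 263.12 now, so partner 2 offers 263.12, keeping 136.88.
Round 1 (partner 1 proposes): partner 2 can get 136.88 next round, worth 0.89 × 136.88 = 121.8232 now; partner 1 offers that and keeps 278.1768.

278.18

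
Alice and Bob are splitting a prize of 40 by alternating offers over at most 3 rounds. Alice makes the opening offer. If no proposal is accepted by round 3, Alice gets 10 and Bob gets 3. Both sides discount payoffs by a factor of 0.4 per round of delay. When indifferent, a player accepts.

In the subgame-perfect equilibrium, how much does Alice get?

By backward induction:
Round 3 (Alice proposes): Bob gets 3 if talks fail, so Alice offers 3 and keeps 37.
Round 2 (Bob proposes): Alice can get 37 next round, worth 0.4 × 37 = 14.8 now, so Bob offers 14.8, keeping 25.2.
Round 1 (Alice proposes): Bob can get 25.2 next round, worth 0.4 × 25.2 = 10.08 now, so Alice offers 10.08, keeping 29.92.

29.92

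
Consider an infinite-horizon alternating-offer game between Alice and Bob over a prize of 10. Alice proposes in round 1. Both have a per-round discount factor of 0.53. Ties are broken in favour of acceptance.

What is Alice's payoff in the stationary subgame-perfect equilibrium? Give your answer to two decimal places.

Let x be Alice's share when Alice proposes and y be Bob's share when Bob proposes.
Bob accepts iff offered ≥ 0.53·y, so x = 10 − 0.53y. Symmetrically y = 10 − 0.53x.
Substituting: x = 10 − 0.53(10 − 0.53x), giving x(1 − 0.53·0.53) = 10(1 − 0.53).
So x = 10 × 0.47 / 0.7191 ≈ 6.5359, and Bob receives 10 − x ≈ 3.4641.

6.54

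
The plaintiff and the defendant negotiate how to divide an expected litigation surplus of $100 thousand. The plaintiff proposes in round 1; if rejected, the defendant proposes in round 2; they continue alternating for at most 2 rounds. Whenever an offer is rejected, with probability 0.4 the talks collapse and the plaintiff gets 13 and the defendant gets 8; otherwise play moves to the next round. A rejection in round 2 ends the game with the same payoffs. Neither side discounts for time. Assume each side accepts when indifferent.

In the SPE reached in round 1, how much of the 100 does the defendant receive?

55.4

Round 2 (the defendant proposes): the plaintiff gets 13 if talks fail, so the defendant offers 13 and keeps 87.
Round 1 (the plaintiff proposes): rejecting gives the defendant an expected 0.6 × 87 + 0.4 × 8 = 55.4, so the plaintiff offers 55.4, keeping 44.6.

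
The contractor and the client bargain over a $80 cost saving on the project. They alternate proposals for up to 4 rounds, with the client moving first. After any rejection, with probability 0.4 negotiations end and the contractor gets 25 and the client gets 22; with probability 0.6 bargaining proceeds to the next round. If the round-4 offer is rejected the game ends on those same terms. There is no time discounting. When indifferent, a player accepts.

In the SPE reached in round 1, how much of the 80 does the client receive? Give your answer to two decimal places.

39.95

By backward induction:
Round 4 (the contractor proposes): the client gets 22 if talks fail, so the contractor offers 22 and keeps 58.
Round 3 (the client proposes): rejecting gives the contractor an expected 0.6 × 58 + 0.4 × 25 = 44.8, so the client offers 44.8, keeping 35.2.
Round 2 (the contractor proposes): rejecting gives the client an expected 0.6 × 35.2 + 0.4 × 22 = 29.92; the contractor offers that and keeps 50.08.
Round 1 (the client proposes): rejecting gives the contractor an expected 0.6 × 50.08 + 0.4 × 25 = 40.048, so the client offers 40.048, keeping 39.952.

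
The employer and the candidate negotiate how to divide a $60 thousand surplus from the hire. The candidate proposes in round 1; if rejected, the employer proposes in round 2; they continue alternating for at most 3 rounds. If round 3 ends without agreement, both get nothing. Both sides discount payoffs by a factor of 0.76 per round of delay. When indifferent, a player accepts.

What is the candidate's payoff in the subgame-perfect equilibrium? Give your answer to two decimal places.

Round 3 (the candidate proposes): the employer will accept anything ≥ 0, so the candidate offers 0 and keeps 60.
Round 2 (the employer proposes): the candidate can get 60 next round, worth 0.76 × 60 = 45.6 now, so the employer offers 45.6, keeping 14.4.
Round 1 (the candidate proposes): the employer can get 14.4 next round, worth 0.76 × 14.4 = 10.944 now; the candidate offers that and keeps 49.056.

49.06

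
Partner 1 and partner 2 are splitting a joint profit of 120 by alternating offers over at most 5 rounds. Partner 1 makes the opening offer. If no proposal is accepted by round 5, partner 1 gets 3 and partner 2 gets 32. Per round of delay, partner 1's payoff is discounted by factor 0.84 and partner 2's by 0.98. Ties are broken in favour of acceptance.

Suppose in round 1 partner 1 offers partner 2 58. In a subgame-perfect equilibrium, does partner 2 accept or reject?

Round 5 (partner 1 proposes): partner 2 gets 32 if talks fail, so partner 1 offers 32 and keeps 88.
Round 4 (partner 2 proposes): partner 1 can get 88 next round, worth 0.84 × 88 = 73.92 now; partner 2 offers that and keeps 46.08.
Round 3 (partner 1 proposes): partner 2 can get 46.08 next round, worth 0.98 × 46.08 = 45.1584 now, so partner 1 offers 45.1584, keeping 74.8416.
Round 2 (partner 2 proposes): partner 1 can get 74.8416 next round, worth 0.84 × 74.8416 = 62.866944 now. Partner 2 offers 62.866944 and keeps 120 − 62.866944 = 57.133056.
So by rejecting in round 1, partner 2 gets 57.133056 next round, worth 0.98 × 57.133056 = 55.99039488 now.
Offer 58 ≥ 55.99039488, so partner 2 accepts.

Accept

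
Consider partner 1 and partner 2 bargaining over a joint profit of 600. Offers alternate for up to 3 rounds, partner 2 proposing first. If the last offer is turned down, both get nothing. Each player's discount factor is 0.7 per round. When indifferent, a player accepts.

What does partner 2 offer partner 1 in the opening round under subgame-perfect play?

Round 3 (partner 2 proposes): partner 1 will accept anything ≥ 0, so partner 2 offers 0 and keeps 600.
Round 2 (partner 1 proposes): partner 2 can get 600 next round, worth 0.7 × 600 = 420 now; partner 1 offers that and keeps 180.
Round 1 (partner 2 proposes): partner 1 can get 180 next round, worth 0.7 × 180 = 126 now, so partner 2 offers 126, keeping 474.

126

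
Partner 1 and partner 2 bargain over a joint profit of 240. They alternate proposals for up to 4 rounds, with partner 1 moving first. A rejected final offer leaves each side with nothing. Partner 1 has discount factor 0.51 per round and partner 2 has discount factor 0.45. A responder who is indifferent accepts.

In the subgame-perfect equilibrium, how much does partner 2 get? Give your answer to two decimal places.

77.71

Round 4 (partner 2 proposes): rejection yields 0 for partner 1; partner 2 offers 0 and keeps 240.
Round 3 (partner 1 proposes): partner 2 can get 240 next round, worth 0.45 × 240 = 108 now; partner 1 offers that and keeps 132.
Round 2 (partner 2 proposes): partner 1 can get 132 next round, worth 0.51 × 132 = 67.32 now; partner 2 offers that and keeps 172.68.
Round 1 (partner 1 proposes): partner 2 can get 172.68 next round, worth 0.45 × 172.68 = 77.706 now; partner 1 offers that and keeps 162.294.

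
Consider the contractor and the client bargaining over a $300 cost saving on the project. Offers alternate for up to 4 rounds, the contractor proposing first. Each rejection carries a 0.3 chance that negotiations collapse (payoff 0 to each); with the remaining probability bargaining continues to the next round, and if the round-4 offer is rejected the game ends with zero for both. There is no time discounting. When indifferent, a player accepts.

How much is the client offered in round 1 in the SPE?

165.9

Round 4 (the client proposes): rejection yields 0 for the contractor; the client offers 0 and keeps 300.
Round 3 (the contractor proposes): rejecting gives the client an expected 0.7 × 300 = 210; the contractor offers that and keeps 90.
Round 2 (the client proposes): rejecting gives the contractor an expected 0.7 × 90 = 63; the client offers that and keeps 237.
Round 1 (the contractor proposes): rejecting gives the client an expected 0.7 × 237 = 165.9. The contractor offers 165.9 and keeps 300 − 165.9 = 134.1.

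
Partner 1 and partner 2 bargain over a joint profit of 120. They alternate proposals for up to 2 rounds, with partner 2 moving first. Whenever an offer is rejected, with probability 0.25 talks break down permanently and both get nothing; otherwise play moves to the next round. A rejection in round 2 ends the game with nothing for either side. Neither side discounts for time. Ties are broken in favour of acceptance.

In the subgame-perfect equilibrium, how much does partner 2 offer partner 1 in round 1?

Round 2 (partner 1 proposes): rejection yields 0 for partner 2; partner 1 offers 0 and keeps 120.
Round 1 (partner 2 proposes): rejecting gives partner 1 an expected 0.75 × 120 = 90; partner 2 offers that and keeps 30.

90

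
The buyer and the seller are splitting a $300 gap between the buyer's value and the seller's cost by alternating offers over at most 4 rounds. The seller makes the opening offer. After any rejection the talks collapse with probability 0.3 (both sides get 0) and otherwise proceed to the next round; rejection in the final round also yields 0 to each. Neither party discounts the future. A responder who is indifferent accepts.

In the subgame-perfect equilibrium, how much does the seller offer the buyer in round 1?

By backward induction:
Round 4 (the buyer proposes): the seller will accept anything ≥ 0, so the buyer offers 0 and keeps 300.
Round 3 (the seller proposes): rejecting gives the buyer an expected 0.7 × 300 = 210, so the seller offers 210, keeping 90.
Round 2 (the buyer proposes): rejecting gives the seller an expected 0.7 × 90 = 63, so the buyer offers 63, keeping 237.
Round 1 (the seller proposes): rejecting gives the buyer an expected 0.7 × 237 = 165.9. The seller offers 165.9 and keeps 300 − 165.9 = 134.1.

165.9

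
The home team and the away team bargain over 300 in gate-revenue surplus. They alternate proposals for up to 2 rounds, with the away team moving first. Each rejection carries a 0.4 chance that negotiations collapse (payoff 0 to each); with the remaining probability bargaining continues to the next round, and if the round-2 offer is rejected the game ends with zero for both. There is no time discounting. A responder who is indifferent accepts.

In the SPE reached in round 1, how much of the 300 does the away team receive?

120

Round 2 (the home team proposes): rejection yields 0 for the away team; the home team offers 0 and keeps 300.
Round 1 (the away team proposes): rejecting gives the home team an expected 0.6 × 300 = 180, so the away team offers 180, keeping 120.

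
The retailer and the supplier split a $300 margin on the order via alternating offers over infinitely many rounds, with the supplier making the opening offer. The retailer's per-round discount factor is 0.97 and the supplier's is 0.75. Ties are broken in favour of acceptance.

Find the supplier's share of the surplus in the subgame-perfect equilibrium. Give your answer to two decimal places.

33.03

In a stationary SPE each proposer offers the other exactly their discounted continuation value.
If the supplier keeps x when proposing and the retailer keeps y when proposing, then x = 300 − 0.97y and y = 300 − 0.75x.
Solving: x = 300(1 − 0.97) / (1 − 0.75·0.97) = 9 / 0.2725 ≈ 33.0275.
The retailer gets 300 − 33.0275 ≈ 266.9725.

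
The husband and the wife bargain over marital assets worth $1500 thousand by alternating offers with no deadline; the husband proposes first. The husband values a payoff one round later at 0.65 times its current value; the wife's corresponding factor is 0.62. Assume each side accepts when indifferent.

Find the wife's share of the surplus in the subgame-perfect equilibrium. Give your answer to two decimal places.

When the husband proposes, the wife accepts any offer worth at least 0.62 times what the wife would get by proposing next round; and vice versa.
This gives x = 1500 − 0.62y and y = 1500 − 0.65x, where x and y are each side's share when it proposes.
Hence (1 − 0.62·0.65)x = 1500(1 − 0.62), i.e. 0.597·x = 570.
x ≈ 954.7739; the wife's share is 1500 − x ≈ 545.2261.

545.23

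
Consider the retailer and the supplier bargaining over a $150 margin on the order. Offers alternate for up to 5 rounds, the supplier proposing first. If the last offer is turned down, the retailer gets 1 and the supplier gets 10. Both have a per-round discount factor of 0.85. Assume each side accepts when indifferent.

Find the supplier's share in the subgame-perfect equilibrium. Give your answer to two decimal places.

116.54

Round 5 (the supplier proposes): the retailer gets 1 if talks fail, so the supplier offers 1 and keeps 149.
Round 4 (the retailer proposes): the supplier can get 149 next round, worth 0.85 × 149 = 126.65 now. The retailer offers 126.65 and keeps 150 − 126.65 = 23.35.
Round 3 (the supplier proposes): the retailer can get 23.35 next round, worth 0.85 × 23.35 = 19.8475 now; the supplier offers that and keeps 130.1525.
Round 2 (the retailer proposes): the supplier can get 130.1525 next round, worth 0.85 × 130.1525 = 110.629625 now; the retailer offers that and keeps 39.370375.
Round 1 (the supplier proposes): the retailer can get 39.370375 next round, worth 0.85 × 39.370375 = 33.46481875 now, so the supplier offers 33.46481875, keeping 116.53518125.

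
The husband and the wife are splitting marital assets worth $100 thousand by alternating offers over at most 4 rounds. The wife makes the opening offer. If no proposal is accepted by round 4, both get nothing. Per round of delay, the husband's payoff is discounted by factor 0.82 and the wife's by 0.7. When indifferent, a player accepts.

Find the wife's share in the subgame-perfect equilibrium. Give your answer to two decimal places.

Round 4 (the husband proposes): the wife will accept anything ≥ 0, so the husband offers 0 and keeps 100.
Round 3 (the wife proposes): the husband can get 100 next round, worth 0.82 × 100 = 82 now; the wife offers that and keeps 18.
Round 2 (the husband proposes): the wife can get 18 next round, worth 0.7 × 18 = 12.6 now; the husband offers that and keeps 87.4.
Round 1 (the wife proposes): the husband can get 87.4 next round, worth 0.82 × 87.4 = 71.668 now. The wife offers 71.668 and keeps 100 − 71.668 = 28.332.

28.33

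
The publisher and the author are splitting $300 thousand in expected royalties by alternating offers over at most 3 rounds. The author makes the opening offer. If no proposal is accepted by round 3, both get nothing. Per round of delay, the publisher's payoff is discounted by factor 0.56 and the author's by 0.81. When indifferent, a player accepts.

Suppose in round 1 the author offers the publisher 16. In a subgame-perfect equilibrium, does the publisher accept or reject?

Round 3 (the author proposes): the publisher will accept anything ≥ 0, so the author offers 0 and keeps 300.
Round 2 (the publisher proposes): the author can get 300 next round, worth 0.81 × 300 = 243 now, so the publisher offers 243, keeping 57.
So by rejecting in round 1, the publisher gets 57 next round, worth 0.56 × 57 = 31.92 now.
Offer 16 < 31.92, so the publisher rejects.

Reject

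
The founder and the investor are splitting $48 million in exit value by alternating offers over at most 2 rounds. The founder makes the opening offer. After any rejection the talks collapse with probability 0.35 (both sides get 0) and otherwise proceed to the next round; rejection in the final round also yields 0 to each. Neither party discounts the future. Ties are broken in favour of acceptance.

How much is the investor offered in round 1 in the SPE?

Round 2 (the investor proposes): rejection yields 0 for the founder; the investor offers 0 and keeps 48.
Round 1 (the founder proposes): rejecting gives the investor an expected 0.65 × 48 = 31.2, so the founder offers 31.2, keeping 16.8.

31.2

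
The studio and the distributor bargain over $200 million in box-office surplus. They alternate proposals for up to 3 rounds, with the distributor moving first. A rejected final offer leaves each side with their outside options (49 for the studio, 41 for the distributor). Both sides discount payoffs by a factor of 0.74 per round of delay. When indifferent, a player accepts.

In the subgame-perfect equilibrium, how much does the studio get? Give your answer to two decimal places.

65.31

Solve by backward induction from round 3.
Round 3 (the distributor proposes): the studio gets 49 if talks fail, so the distributor offers 49 and keeps 151.
Round 2 (the studio proposes): the distributor can get 151 next round, worth 0.74 × 151 = 111.74 now; the studio offers that and keeps 88.26.
Round 1 (the distributor proposes): the studio can get 88.26 next round, worth 0.74 × 88.26 = 65.3124 now, so the distributor offers 65.3124, keeping 134.6876.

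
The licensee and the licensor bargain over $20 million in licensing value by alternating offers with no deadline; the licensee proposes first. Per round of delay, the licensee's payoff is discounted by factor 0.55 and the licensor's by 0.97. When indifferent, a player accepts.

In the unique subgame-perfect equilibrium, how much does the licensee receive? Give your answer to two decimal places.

1.29

In a stationary SPE each proposer offers the other exactly their discounted continuation value.
If the licensee keeps x when proposing and the licensor keeps y when proposing, then x = 20 − 0.97y and y = 20 − 0.55x.
Solving: x = 20(1 − 0.97) / (1 − 0.55·0.97) = 0.6 / 0.4665 ≈ 1.2862.
The licensor gets 20 − 1.2862 ≈ 18.7138.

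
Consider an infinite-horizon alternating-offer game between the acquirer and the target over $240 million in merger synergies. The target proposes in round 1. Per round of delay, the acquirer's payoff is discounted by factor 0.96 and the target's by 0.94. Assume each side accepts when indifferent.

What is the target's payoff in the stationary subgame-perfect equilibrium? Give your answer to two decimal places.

98.36

In a stationary SPE each proposer offers the other exactly their discounted continuation value.
If the target keeps x when proposing and the acquirer keeps y when proposing, then x = 240 − 0.96y and y = 240 − 0.94x.
Solving: x = 240(1 − 0.96) / (1 − 0.94·0.96) = 9.6 / 0.0976 ≈ 98.3607.
The acquirer gets 240 − 98.3607 ≈ 141.6393.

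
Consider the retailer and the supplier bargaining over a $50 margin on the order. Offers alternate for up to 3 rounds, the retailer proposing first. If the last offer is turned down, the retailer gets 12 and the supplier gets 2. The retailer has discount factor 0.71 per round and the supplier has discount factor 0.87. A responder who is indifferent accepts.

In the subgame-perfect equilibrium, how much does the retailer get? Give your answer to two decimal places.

Round 3 (the retailer proposes): the supplier gets 2 if talks fail, so the retailer offers 2 and keeps 48.
Round 2 (the supplier proposes): the retailer can get 48 next round, worth 0.71 × 48 = 34.08 now, so the supplier offers 34.08, keeping 15.92.
Round 1 (the retailer proposes): the supplier can get 15.92 next round, worth 0.87 × 15.92 = 13.8504 now. The retailer offers 13.8504 and keeps 50 − 13.8504 = 36.1496.

36.15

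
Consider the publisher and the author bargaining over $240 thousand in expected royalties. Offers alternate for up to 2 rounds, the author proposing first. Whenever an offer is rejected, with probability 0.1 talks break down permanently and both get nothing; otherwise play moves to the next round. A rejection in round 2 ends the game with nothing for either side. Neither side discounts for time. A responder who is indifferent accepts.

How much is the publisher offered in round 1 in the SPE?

Round 2 (the publisher proposes): rejection yields 0 for the author; the publisher offers 0 and keeps 240.
Round 1 (the author proposes): rejecting gives the publisher an expected 0.9 × 240 = 216; the author offers that and keeps 24.

216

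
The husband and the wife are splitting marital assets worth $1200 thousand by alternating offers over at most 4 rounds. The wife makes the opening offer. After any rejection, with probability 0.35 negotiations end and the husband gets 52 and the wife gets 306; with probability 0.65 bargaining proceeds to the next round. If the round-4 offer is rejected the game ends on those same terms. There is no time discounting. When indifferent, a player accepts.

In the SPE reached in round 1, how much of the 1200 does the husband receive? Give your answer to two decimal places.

474.79

Round 4 (the husband proposes): the wife gets 306 if talks fail, so the husband offers 306 and keeps 894.
Round 3 (the wife proposes): rejecting gives the husband an expected 0.65 × 894 + 0.35 × 52 = 599.3, so the wife offers 599.3, keeping 600.7.
Round 2 (the husband proposes): rejecting gives the wife an expected 0.65 × 600.7 + 0.35 × 306 = 497.555; the husband offers that and keeps 702.445.
Round 1 (the wife proposes): rejecting gives the husband an expected 0.65 × 702.445 + 0.35 × 52 = 474.78925; the wife offers that and keeps 725.21075.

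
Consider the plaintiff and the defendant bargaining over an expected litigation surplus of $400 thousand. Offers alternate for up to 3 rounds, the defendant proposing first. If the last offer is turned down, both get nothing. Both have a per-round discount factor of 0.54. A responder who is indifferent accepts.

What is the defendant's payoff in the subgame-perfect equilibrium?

Round 3 (the defendant proposes): rejection yields 0 for the plaintiff; the defendant offers 0 and keeps 400.
Round 2 (the plaintiff proposes): the defendant can get 400 next round, worth 0.54 × 400 = 216 now, so the plaintiff offers 216, keeping 184.
Round 1 (the defendant proposes): the plaintiff can get 184 next round, worth 0.54 × 184 = 99.36 now; the defendant offers that and keeps 300.64.

300.64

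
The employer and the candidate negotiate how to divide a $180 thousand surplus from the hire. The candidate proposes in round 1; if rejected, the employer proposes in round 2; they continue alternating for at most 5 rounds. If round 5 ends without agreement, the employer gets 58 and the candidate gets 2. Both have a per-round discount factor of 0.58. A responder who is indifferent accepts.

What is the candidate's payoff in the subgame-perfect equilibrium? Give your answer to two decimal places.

114.84

By backward induction:
Round 5 (the candidate proposes): the employer gets 58 if talks fail, so the candidate offers 58 and keeps 122.
Round 4 (the employer proposes): the candidate can get 122 next round, worth 0.58 × 122 = 70.76 now; the employer offers that and keeps 109.24.
Round 3 (the candidate proposes): the employer can get 109.24 next round, worth 0.58 × 109.24 = 63.3592 now. The candidate offers 63.3592 and keeps 180 − 63.3592 = 116.6408.
Round 2 (the employer proposes): the candidate can get 116.6408 next round, worth 0.58 × 116.6408 = 67.651664 now; the employer offers that and keeps 112.348336.
Round 1 (the candidate proposes): the employer can get 112.348336 next round, worth 0.58 × 112.348336 = 65.16203488 now. The candidate offers 65.16203488 and keeps 180 − 65.16203488 = 114.83796512.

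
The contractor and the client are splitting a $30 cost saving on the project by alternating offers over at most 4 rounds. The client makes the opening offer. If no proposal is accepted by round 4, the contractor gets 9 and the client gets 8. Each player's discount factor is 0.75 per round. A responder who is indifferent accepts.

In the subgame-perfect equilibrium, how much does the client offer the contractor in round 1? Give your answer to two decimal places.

Round 4 (the contractor proposes): the client gets 8 if talks fail, so the contractor offers 8 and keeps 22.
Round 3 (the client proposes): the contractor can get 22 next round, worth 0.75 × 22 = 16.5 now. The client offers 16.5 and keeps 30 − 16.5 = 13.5.
Round 2 (the contractor proposes): the client can get 13.5 next round, worth 0.75 × 13.5 = 10.125 now. The contractor offers 10.125 and keeps 30 − 10.125 = 19.875.
Round 1 (the client proposes): the contractor can get 19.875 next round, worth 0.75 × 19.875 = 14.90625 now, so the client offers 14.90625, keeping 15.09375.

14.91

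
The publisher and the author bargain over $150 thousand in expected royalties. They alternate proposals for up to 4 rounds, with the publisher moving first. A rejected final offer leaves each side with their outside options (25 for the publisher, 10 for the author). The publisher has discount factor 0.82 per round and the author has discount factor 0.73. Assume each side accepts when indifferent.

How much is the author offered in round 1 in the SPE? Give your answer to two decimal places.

74.33

Solve by backward induction from round 4.
Round 4 (the author proposes): the publisher gets 25 if talks fail, so the author offers 25 and keeps 125.
Round 3 (the publisher proposes): the author can get 125 next round, worth 0.73 × 125 = 91.25 now; the publisher offers that and keeps 58.75.
Round 2 (the author proposes): the publisher can get 58.75 next round, worth 0.82 × 58.75 = 48.175 now. The author offers 48.175 and keeps 150 − 48.175 = 101.825.
Round 1 (the publisher proposes): the author can get 101.825 next round, worth 0.73 × 101.825 = 74.33225 now, so the publisher offers 74.33225, keeping 75.66775.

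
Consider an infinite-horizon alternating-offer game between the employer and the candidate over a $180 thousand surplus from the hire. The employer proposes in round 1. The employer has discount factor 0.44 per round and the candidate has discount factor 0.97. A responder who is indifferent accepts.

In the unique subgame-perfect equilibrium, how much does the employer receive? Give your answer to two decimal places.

9.42

Let x be the employer's share when the employer proposes and y be the candidate's share when the candidate proposes.
The candidate accepts iff offered ≥ 0.97·y, so x = 180 − 0.97y. Symmetrically y = 180 − 0.44x.
Substituting: x = 180 − 0.97(180 − 0.44x), giving x(1 − 0.44·0.97) = 180(1 − 0.97).
So x = 180 × 0.03 / 0.5732 ≈ 9.4208, and the candidate receives 180 − x ≈ 170.5792.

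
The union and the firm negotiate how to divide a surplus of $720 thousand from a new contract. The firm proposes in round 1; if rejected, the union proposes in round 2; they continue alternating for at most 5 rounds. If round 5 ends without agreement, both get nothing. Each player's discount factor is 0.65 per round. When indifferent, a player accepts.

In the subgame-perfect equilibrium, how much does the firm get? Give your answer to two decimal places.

Round 5 (the firm proposes): rejection yields 0 for the union; the firm offers 0 and keeps 720.
Round 4 (the union proposes): the firm can get 720 next round, worth 0.65 × 720 = 468 now, so the union offers 468, keeping 252.
Round 3 (the firm proposes): the union can get 252 next round, worth 0.65 × 252 = 163.8 now, so the firm offers 163.8, keeping 556.2.
Round 2 (the union proposes): the firm can get 556.2 next round, worth 0.65 × 556.2 = 361.53 now, so the union offers 361.53, keeping 358.47.
Round 1 (the firm proposes): the union can get 358.47 next round, worth 0.65 × 358.47 = 233.0055 now; the firm offers that and keeps 486.9945.

486.99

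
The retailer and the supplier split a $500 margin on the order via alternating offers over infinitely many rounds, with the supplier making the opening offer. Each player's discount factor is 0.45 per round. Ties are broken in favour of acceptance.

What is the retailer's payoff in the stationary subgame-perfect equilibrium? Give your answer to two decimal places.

155.17

When the supplier proposes, the retailer accepts any offer worth at least 0.45 times what the retailer would get by proposing next round; and vice versa.
This gives x = 500 − 0.45y and y = 500 − 0.45x, where x and y are each side's share when it proposes.
Hence (1 − 0.45·0.45)x = 500(1 − 0.45), i.e. 0.7975·x = 275.
x ≈ 344.8276; the retailer's share is 500 − x ≈ 155.1724.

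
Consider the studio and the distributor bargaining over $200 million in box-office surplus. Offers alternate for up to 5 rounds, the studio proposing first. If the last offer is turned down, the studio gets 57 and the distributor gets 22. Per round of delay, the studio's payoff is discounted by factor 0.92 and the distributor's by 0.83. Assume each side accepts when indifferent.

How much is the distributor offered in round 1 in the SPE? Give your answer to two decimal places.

Round 5 (the studio proposes): the distributor gets 22 if talks fail, so the studio offers 22 and keeps 178.
Round 4 (the distributor proposes): the studio can get 178 next round, worth 0.92 × 178 = 163.76 now; the distributor offers that and keeps 36.24.
Round 3 (the studio proposes): the distributor can get 36.24 next round, worth 0.83 × 36.24 = 30.0792 now, so the studio offers 30.0792, keeping 169.9208.
Round 2 (the distributor proposes): the studio can get 169.9208 next round, worth 0.92 × 169.9208 = 156.327136 now; the distributor offers that and keeps 43.672864.
Round 1 (the studio proposes): the distributor can get 43.672864 next round, worth 0.83 × 43.672864 = 36.24847712 now. The studio offers 36.24847712 and keeps 200 − 36.24847712 = 163.75152288.

36.25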